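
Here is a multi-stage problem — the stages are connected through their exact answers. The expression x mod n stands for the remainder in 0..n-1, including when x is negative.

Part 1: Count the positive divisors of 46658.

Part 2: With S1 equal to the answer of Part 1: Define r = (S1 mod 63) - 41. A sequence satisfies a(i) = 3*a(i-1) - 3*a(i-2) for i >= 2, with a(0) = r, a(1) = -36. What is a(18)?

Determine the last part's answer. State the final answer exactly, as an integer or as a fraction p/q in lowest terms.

Part 1: 46658 = 2 * 41 * 569; number of divisors = (1+1) * (1+1) * (1+1) = 8; answer 8
Part 2: S1 = 8; r = -33; a(2) = 3*(-36) - 3*(-33) = -9; iterating: a(2)=-9, a(3)=81, a(4)=270, a(5)=567, a(6)=891, a(7)=972, a(8)=243, a(9)=-2187, a(10)=-7290, a(11)=-15309, a(12)=-24057, a(13)=-26244, a(14)=-6561, a(15)=59049, a(16)=196830, a(17)=413343, a(18)=649539; answer 649539

649539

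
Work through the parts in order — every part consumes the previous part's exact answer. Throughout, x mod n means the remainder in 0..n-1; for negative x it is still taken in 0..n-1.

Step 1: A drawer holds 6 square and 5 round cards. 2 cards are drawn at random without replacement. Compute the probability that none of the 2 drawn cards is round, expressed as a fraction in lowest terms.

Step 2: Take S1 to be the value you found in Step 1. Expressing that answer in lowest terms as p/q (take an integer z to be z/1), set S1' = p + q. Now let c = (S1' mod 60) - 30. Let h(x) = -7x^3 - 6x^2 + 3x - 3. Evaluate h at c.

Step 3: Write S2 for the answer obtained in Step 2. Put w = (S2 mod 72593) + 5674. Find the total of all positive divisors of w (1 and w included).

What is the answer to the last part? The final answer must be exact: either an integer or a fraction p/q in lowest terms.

36288

Step 1: total draws C(11,2) = 55; favorable C(6,2) = 15; P = 3/11; answer 3/11
Step 2: S1 = 3/11; threaded value p + q = 14; c = -16; -7*(-16)^3 - 6*(-16)^2 + 3*(-16)^1 - 3 = (28672) + (-1536) + (-48) + (-3) = 27085; answer 27085
Step 3: S2 = 27085; w = 32759; 32759 = 17 * 41 * 47; sigma = (1 + 17) * (1 + 41) * (1 + 47) = 18 * 42 * 48 = 36288; answer 36288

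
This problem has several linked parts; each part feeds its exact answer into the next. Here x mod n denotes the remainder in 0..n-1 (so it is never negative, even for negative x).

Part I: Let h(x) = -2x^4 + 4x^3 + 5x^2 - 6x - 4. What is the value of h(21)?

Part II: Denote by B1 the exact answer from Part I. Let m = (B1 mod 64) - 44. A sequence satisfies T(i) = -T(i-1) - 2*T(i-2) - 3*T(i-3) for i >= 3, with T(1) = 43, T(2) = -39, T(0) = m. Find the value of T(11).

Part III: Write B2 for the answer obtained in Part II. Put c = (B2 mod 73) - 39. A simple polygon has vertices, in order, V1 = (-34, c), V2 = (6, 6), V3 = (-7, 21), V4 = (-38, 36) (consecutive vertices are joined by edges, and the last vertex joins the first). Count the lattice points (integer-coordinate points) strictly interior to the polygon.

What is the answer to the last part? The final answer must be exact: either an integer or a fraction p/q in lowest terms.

1480

Part I: -2*(21)^4 + 4*(21)^3 + 5*(21)^2 - 6*(21)^1 - 4 = (-388962) + (37044) + (2205) + (-126) + (-4) = -349843; answer -349843
Part II: B1 = -349843; m = 1; T(3) = -1*(-39) - 2*(43) - 3*(1) = -50; iterating: T(3)=-50, T(4)=-1, T(5)=218, T(6)=-66, T(7)=-367, T(8)=-155, T(9)=1087, T(10)=324, T(11)=-2033; answer -2033
Part III: B2 = -2033; c = -28; cross terms: (-34*6 - 6*-28)=-36, (6*21 - -7*6)=168, (-7*36 - -38*21)=546, (-38*-28 - -34*36)=2288; twice the area = |2966| = 2966; area = 1483; boundary points = 2 + 1 + 1 + 4 = 8; strictly interior points = area - boundary/2 + 1 = 1480; answer 1480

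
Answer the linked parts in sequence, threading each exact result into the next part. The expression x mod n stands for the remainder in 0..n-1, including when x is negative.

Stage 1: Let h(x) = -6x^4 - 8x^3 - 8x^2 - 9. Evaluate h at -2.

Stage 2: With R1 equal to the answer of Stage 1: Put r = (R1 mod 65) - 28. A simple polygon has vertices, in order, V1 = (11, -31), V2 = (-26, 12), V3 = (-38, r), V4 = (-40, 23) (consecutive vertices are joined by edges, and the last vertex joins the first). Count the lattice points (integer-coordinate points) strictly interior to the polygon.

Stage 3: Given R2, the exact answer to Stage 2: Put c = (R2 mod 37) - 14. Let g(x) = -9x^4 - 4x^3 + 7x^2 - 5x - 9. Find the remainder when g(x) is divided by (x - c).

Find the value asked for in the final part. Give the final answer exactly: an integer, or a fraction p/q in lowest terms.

-333335

Stage 1: -6*(-2)^4 - 8*(-2)^3 - 8*(-2)^2 - 9 = (-96) + (64) + (-32) + (-9) = -73; answer -73
Stage 2: R1 = -73; r = 29; cross terms: (11*12 - -26*-31)=-674, (-26*29 - -38*12)=-298, (-38*23 - -40*29)=286, (-40*-31 - 11*23)=987; twice the area = |301| = 301; area = 301/2; boundary points = 1 + 1 + 2 + 3 = 7; strictly interior points = area - boundary/2 + 1 = 148; answer 148
Stage 3: R2 = 148; c = -14; remainder = value at the root: -9*(-14)^4 - 4*(-14)^3 + 7*(-14)^2 - 5*(-14)^1 - 9 = (-345744) + (10976) + (1372) + (70) + (-9) = -333335; answer -333335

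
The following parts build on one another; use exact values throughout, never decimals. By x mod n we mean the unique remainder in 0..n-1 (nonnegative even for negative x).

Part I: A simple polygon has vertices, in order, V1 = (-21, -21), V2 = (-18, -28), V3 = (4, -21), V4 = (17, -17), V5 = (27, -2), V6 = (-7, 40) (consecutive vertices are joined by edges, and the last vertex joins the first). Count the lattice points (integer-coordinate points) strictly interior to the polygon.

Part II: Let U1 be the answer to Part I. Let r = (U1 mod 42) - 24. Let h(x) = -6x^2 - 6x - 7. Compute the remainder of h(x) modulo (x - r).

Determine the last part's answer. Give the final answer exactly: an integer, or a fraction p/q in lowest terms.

Part I: cross terms: (-21*-28 - -18*-21)=210, (-18*-21 - 4*-28)=490, (4*-17 - 17*-21)=289, (17*-2 - 27*-17)=425, (27*40 - -7*-2)=1066, (-7*-21 - -21*40)=987; twice the area = |3467| = 3467; area = 3467/2; boundary points = 1 + 1 + 1 + 5 + 2 + 1 = 11; strictly interior points = area - boundary/2 + 1 = 1729; answer 1729
Part II: U1 = 1729; r = -17; remainder = value at the root: -6*(-17)^2 - 6*(-17)^1 - 7 = (-1734) + (102) + (-7) = -1639; answer -1639

-1639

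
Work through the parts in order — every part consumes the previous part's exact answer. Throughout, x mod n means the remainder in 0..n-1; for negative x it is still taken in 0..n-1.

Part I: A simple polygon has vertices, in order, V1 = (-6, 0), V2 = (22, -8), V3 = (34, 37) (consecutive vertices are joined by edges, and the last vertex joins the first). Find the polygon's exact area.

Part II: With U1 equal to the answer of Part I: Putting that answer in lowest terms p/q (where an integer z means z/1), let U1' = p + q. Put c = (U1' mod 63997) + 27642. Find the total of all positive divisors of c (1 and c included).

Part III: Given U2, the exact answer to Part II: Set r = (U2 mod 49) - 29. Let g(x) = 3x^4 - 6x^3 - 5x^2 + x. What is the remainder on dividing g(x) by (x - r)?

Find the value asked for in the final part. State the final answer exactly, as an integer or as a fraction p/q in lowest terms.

Part I: cross terms: (-6*-8 - 22*0)=48, (22*37 - 34*-8)=1086, (34*0 - -6*37)=222; twice the area = |1356| = 1356; area = 678; answer 678
Part II: U1 = 678; threaded value p + q = 679; c = 28321; 28321 = 127 * 223; sigma = (1 + 127) * (1 + 223) = 128 * 224 = 28672; answer 28672
Part III: U2 = 28672; r = -22; remainder = value at the root: 3*(-22)^4 - 6*(-22)^3 - 5*(-22)^2 + 1*(-22)^1 = (702768) + (63888) + (-2420) + (-22) = 764214; answer 764214

764214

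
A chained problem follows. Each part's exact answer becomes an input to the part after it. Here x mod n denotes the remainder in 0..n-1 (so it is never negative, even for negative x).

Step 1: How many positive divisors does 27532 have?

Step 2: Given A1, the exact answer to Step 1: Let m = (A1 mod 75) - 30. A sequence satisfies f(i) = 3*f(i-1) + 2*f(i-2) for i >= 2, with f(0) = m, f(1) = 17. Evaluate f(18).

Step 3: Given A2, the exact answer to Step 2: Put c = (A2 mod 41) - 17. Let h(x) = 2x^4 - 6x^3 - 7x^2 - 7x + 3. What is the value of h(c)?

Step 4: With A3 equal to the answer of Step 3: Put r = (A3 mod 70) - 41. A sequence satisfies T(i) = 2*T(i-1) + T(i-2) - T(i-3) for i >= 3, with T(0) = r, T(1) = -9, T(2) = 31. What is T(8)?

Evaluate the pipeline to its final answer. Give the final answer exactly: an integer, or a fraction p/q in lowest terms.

Step 1: 27532 = 2^2 * 6883; number of divisors = (2+1) * (1+1) = 6; answer 6
Step 2: A1 = 6; m = -24; f(2) = 3*(17) + 2*(-24) = 3; iterating: f(2)=3, f(3)=43, f(4)=135, f(5)=491, f(6)=1743, f(7)=6211, f(8)=22119, f(9)=78779, f(10)=280575, f(11)=999283, f(12)=3558999, f(13)=12675563, f(14)=45144687, f(15)=160785187, f(16)=572644935, f(17)=2039505179, f(18)=7263805407; answer 7263805407
Step 3: A2 = 7263805407; c = 5; 2*(5)^4 - 6*(5)^3 - 7*(5)^2 - 7*(5)^1 + 3 = (1250) + (-750) + (-175) + (-35) + (3) = 293; answer 293
Step 4: A3 = 293; r = -28; T(3) = 2*(31) + 1*(-9) - 1*(-28) = 81; iterating: T(3)=81, T(4)=202, T(5)=454, T(6)=1029, T(7)=2310, T(8)=5195; answer 5195

5195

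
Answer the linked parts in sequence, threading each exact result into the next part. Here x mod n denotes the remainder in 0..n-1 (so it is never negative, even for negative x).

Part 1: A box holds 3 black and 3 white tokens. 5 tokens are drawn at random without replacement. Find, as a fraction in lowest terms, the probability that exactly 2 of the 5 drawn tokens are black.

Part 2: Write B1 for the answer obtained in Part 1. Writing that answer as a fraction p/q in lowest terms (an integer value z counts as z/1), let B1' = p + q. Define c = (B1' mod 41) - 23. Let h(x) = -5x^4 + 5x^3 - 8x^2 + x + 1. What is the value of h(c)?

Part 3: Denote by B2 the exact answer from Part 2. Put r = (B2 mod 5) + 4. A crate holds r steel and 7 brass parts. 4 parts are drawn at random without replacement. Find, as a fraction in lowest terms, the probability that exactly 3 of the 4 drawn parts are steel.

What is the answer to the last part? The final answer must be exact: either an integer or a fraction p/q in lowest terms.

14/99

Part 1: total draws C(6,5) = 6; favorable C(3,2)*C(3,3) = 3; P = 1/2; answer 1/2
Part 2: B1 = 1/2; threaded value p + q = 3; c = -20; -5*(-20)^4 + 5*(-20)^3 - 8*(-20)^2 + 1*(-20)^1 + 1 = (-800000) + (-40000) + (-3200) + (-20) + (1) = -843219; answer -843219
Part 3: B2 = -843219; r = 5; total draws C(12,4) = 495; favorable C(5,3)*C(7,1) = 70; P = 14/99; answer 14/99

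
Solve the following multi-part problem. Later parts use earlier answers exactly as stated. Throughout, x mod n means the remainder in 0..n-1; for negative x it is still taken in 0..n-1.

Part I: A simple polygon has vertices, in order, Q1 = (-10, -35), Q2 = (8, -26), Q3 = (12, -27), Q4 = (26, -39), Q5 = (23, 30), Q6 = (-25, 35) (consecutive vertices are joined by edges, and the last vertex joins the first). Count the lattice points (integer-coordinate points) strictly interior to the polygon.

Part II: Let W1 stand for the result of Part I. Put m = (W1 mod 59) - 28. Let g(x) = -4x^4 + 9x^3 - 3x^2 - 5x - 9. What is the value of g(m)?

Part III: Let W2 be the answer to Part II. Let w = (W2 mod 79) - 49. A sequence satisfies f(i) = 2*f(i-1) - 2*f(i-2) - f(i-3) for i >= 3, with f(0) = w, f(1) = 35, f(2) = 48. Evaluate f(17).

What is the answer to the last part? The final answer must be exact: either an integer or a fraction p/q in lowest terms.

Part I: cross terms: (-10*-26 - 8*-35)=540, (8*-27 - 12*-26)=96, (12*-39 - 26*-27)=234, (26*30 - 23*-39)=1677, (23*35 - -25*30)=1555, (-25*-35 - -10*35)=1225; twice the area = |5327| = 5327; area = 5327/2; boundary points = 9 + 1 + 2 + 3 + 1 + 5 = 21; strictly interior points = area - boundary/2 + 1 = 2654; answer 2654
Part II: W1 = 2654; m = 30; -4*(30)^4 + 9*(30)^3 - 3*(30)^2 - 5*(30)^1 - 9 = (-3240000) + (243000) + (-2700) + (-150) + (-9) = -2999859; answer -2999859
Part III: W2 = -2999859; w = -41; f(3) = 2*(48) - 2*(35) - 1*(-41) = 67; iterating: f(3)=67, f(4)=3, f(5)=-176, f(6)=-425, f(7)=-501, f(8)=24, f(9)=1475, f(10)=3403, f(11)=3832, f(12)=-617, f(13)=-12301, f(14)=-27200, f(15)=-29181, f(16)=8339, f(17)=102240; answer 102240

102240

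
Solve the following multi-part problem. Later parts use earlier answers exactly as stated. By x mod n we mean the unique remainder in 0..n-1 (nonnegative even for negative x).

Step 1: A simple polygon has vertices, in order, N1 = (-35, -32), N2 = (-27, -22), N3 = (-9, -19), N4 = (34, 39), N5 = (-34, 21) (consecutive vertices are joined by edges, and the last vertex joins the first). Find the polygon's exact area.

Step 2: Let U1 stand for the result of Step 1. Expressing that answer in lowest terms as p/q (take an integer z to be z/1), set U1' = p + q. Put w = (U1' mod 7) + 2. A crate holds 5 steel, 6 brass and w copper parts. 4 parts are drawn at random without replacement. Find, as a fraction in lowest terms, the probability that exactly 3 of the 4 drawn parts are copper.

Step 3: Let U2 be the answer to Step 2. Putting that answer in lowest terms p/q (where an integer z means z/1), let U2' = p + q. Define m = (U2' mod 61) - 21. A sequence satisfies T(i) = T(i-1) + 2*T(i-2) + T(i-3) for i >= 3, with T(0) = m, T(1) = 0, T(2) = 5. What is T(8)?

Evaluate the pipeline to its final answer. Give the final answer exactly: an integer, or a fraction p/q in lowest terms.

412

Step 1: cross terms: (-35*-22 - -27*-32)=-94, (-27*-19 - -9*-22)=315, (-9*39 - 34*-19)=295, (34*21 - -34*39)=2040, (-34*-32 - -35*21)=1823; twice the area = |4379| = 4379; area = 4379/2; answer 4379/2
Step 2: U1 = 4379/2; threaded value p + q = 4381; w = 8; total draws C(19,4) = 3876; favorable C(8,3)*C(11,1) = 616; P = 154/969; answer 154/969
Step 3: U2 = 154/969; threaded value p + q = 1123; m = 4; T(3) = 1*(5) + 2*(0) + 1*(4) = 9; iterating: T(3)=9, T(4)=19, T(5)=42, T(6)=89, T(7)=192, T(8)=412; answer 412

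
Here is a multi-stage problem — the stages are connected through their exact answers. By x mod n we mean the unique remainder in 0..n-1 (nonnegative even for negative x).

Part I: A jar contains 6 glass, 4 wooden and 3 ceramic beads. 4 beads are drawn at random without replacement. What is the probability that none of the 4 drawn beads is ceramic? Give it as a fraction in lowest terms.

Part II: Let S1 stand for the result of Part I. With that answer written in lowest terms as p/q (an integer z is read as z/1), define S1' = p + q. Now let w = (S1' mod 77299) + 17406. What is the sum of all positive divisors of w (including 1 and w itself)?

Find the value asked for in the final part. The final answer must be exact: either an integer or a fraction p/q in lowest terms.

20520

Part I: total draws C(13,4) = 715; favorable C(10,4) = 210; P = 42/143; answer 42/143
Part II: S1 = 42/143; threaded value p + q = 185; w = 17591; 17591 = 7^2 * 359; sigma = (1 + 7 + 49) * (1 + 359) = 57 * 360 = 20520; answer 20520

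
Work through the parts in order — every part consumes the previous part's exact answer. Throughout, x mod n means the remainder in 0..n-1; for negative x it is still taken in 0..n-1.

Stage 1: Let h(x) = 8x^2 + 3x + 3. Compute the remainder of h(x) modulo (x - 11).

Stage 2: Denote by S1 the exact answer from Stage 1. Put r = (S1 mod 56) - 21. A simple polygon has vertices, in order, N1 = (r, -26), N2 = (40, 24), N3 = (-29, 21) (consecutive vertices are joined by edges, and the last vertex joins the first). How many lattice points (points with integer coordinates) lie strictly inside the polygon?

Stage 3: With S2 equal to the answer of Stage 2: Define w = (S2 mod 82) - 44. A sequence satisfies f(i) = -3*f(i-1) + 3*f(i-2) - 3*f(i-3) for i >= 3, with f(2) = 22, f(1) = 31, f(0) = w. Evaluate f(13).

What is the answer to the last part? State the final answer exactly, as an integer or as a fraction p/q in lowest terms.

Stage 1: remainder = value at the root: 8*(11)^2 + 3*(11)^1 + 3 = (968) + (33) + (3) = 1004; answer 1004
Stage 2: S1 = 1004; r = 31; cross terms: (31*24 - 40*-26)=1784, (40*21 - -29*24)=1536, (-29*-26 - 31*21)=103; twice the area = |3423| = 3423; area = 3423/2; boundary points = 1 + 3 + 1 = 5; strictly interior points = area - boundary/2 + 1 = 1710; answer 1710
Stage 3: S2 = 1710; w = 26; f(3) = -3*(22) + 3*(31) - 3*(26) = -51; iterating: f(3)=-51, f(4)=126, f(5)=-597, f(6)=2322, f(7)=-9135, f(8)=36162, f(9)=-142857, f(10)=564462, f(11)=-2230443, f(12)=8813286, f(13)=-34824573; answer -34824573

-34824573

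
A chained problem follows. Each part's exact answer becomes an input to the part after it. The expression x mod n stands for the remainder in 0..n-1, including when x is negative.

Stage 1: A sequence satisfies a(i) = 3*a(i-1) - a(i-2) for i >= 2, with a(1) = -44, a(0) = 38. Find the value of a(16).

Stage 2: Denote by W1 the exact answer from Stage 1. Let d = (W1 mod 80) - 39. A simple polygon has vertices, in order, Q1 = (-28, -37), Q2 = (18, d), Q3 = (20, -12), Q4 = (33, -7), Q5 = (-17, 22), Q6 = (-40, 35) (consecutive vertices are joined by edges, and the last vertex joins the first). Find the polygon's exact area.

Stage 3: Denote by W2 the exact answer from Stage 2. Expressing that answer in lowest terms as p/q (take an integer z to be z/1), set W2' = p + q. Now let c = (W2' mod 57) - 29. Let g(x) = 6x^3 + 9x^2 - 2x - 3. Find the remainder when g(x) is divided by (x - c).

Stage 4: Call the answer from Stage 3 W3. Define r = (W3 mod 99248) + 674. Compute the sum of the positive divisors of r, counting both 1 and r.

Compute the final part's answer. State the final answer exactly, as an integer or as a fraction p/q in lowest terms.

203840

Stage 1: a(2) = 3*(-44) - 1*(38) = -170; iterating: a(2)=-170, a(3)=-466, a(4)=-1228, a(5)=-3218, a(6)=-8426, a(7)=-22060, a(8)=-57754, a(9)=-151202, a(10)=-395852, a(11)=-1036354, a(12)=-2713210, a(13)=-7103276, a(14)=-18596618, a(15)=-48686578, a(16)=-127463116; answer -127463116
Stage 2: W1 = -127463116; d = -35; cross terms: (-28*-35 - 18*-37)=1646, (18*-12 - 20*-35)=484, (20*-7 - 33*-12)=256, (33*22 - -17*-7)=607, (-17*35 - -40*22)=285, (-40*-37 - -28*35)=2460; twice the area = |5738| = 5738; area = 2869; answer 2869
Stage 3: W2 = 2869; threaded value p + q = 2870; c = -9; remainder = value at the root: 6*(-9)^3 + 9*(-9)^2 - 2*(-9)^1 - 3 = (-4374) + (729) + (18) + (-3) = -3630; answer -3630
Stage 4: W3 = -3630; r = 96292; 96292 = 2^2 * 7 * 19 * 181; sigma = (1 + 2 + 4) * (1 + 7) * (1 + 19) * (1 + 181) = 7 * 8 * 20 * 182 = 203840; answer 203840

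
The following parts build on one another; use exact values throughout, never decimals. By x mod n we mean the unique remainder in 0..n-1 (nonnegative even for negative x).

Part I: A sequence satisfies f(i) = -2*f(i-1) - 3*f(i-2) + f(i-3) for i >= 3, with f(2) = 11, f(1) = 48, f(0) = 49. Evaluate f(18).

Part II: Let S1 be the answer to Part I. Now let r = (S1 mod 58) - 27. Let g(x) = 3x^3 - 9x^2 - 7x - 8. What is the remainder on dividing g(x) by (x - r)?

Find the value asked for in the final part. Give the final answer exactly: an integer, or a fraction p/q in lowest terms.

Part I: f(3) = -2*(11) - 3*(48) + 1*(49) = -117; iterating: f(3)=-117, f(4)=249, f(5)=-136, f(6)=-592, f(7)=1841, f(8)=-2042, f(9)=-2031, f(10)=12029, f(11)=-20007, f(12)=1896, f(13)=68258, f(14)=-162211, f(15)=121544, f(16)=311803, f(17)=-1150449, f(18)=1487033; answer 1487033
Part II: S1 = 1487033; r = 2; remainder = value at the root: 3*(2)^3 - 9*(2)^2 - 7*(2)^1 - 8 = (24) + (-36) + (-14) + (-8) = -34; answer -34

-34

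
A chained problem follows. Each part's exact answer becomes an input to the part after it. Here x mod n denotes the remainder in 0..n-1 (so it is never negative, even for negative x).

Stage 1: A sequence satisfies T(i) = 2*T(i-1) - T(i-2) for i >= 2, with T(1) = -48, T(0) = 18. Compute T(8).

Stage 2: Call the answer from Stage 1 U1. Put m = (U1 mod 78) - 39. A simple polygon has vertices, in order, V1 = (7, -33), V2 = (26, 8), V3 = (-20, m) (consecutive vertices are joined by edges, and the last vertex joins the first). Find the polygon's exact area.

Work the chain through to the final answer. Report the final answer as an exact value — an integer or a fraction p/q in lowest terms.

1677/2

Stage 1: T(2) = 2*(-48) - 1*(18) = -114; iterating: T(2)=-114, T(3)=-180, T(4)=-246, T(5)=-312, T(6)=-378, T(7)=-444, T(8)=-510; answer -510
Stage 2: U1 = -510; m = -3; cross terms: (7*8 - 26*-33)=914, (26*-3 - -20*8)=82, (-20*-33 - 7*-3)=681; twice the area = |1677| = 1677; area = 1677/2; answer 1677/2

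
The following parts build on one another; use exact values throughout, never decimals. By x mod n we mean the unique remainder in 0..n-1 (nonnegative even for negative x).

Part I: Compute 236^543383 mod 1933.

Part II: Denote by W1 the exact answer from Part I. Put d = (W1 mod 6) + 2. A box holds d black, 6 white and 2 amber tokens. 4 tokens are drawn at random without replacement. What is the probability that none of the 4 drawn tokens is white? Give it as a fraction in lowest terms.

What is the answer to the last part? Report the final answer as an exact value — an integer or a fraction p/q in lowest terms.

Part I: squarings mod 1933: 236^1=236, 236^2=1572, 236^4=810, 236^8=813, 236^16=1816, 236^32=158, 236^64=1768, 236^128=163, 236^256=1440, 236^512=1424, 236^1024=59, 236^2048=1548, 236^4096=1317, 236^8192=588, 236^16384=1670, 236^32768=1514, 236^65536=1591, 236^131072=984, 236^262144=1756, 236^524288=401; 236^543383 = 236^1 * 236^2 * 236^4 * 236^16 * 236^128 * 236^512 * 236^2048 * 236^16384 * 236^524288 = 1120 (mod 1933); answer 1120
Part II: W1 = 1120; d = 6; total draws C(14,4) = 1001; favorable C(8,4) = 70; P = 10/143; answer 10/143

10/143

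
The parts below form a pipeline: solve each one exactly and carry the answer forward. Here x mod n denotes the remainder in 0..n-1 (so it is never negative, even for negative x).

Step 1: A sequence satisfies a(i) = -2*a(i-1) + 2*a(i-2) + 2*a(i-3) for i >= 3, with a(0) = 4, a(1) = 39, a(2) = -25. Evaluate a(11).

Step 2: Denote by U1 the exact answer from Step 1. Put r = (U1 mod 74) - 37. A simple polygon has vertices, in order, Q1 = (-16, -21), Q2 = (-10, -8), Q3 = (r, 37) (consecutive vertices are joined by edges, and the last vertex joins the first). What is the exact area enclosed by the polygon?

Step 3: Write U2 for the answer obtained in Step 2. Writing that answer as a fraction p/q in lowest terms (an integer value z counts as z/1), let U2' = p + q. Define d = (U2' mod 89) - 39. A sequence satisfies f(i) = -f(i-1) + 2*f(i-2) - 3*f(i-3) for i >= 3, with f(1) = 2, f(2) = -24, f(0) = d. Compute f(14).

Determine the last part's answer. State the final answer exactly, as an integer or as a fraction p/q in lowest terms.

-1196736

Step 1: a(3) = -2*(-25) + 2*(39) + 2*(4) = 136; iterating: a(3)=136, a(4)=-244, a(5)=710, a(6)=-1636, a(7)=4204, a(8)=-10260, a(9)=25656, a(10)=-63424, a(11)=157640; answer 157640
Step 2: U1 = 157640; r = -17; cross terms: (-16*-8 - -10*-21)=-82, (-10*37 - -17*-8)=-506, (-17*-21 - -16*37)=949; twice the area = |361| = 361; area = 361/2; answer 361/2
Step 3: U2 = 361/2; threaded value p + q = 363; d = -32; f(3) = -1*(-24) + 2*(2) - 3*(-32) = 124; iterating: f(3)=124, f(4)=-178, f(5)=498, f(6)=-1226, f(7)=2756, f(8)=-6702, f(9)=15892, f(10)=-37564, f(11)=89454, f(12)=-212258, f(13)=503858, f(14)=-1196736; answer -1196736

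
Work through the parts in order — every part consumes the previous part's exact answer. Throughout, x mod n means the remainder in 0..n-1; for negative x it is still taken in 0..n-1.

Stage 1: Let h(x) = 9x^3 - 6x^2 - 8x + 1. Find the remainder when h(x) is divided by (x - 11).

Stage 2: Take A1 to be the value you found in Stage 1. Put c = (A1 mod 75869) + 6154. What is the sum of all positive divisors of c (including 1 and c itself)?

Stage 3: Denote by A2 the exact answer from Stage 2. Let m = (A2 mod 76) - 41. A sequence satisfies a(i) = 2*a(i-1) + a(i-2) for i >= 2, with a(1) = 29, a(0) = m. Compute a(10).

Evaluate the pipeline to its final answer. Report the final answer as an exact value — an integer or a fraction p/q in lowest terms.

99497

Stage 1: remainder = value at the root: 9*(11)^3 - 6*(11)^2 - 8*(11)^1 + 1 = (11979) + (-726) + (-88) + (1) = 11166; answer 11166
Stage 2: A1 = 11166; c = 17320; 17320 = 2^3 * 5 * 433; sigma = (1 + 2 + 4 + 8) * (1 + 5) * (1 + 433) = 15 * 6 * 434 = 39060; answer 39060
Stage 3: A2 = 39060; m = 31; a(2) = 2*(29) + 1*(31) = 89; iterating: a(2)=89, a(3)=207, a(4)=503, a(5)=1213, a(6)=2929, a(7)=7071, a(8)=17071, a(9)=41213, a(10)=99497; answer 99497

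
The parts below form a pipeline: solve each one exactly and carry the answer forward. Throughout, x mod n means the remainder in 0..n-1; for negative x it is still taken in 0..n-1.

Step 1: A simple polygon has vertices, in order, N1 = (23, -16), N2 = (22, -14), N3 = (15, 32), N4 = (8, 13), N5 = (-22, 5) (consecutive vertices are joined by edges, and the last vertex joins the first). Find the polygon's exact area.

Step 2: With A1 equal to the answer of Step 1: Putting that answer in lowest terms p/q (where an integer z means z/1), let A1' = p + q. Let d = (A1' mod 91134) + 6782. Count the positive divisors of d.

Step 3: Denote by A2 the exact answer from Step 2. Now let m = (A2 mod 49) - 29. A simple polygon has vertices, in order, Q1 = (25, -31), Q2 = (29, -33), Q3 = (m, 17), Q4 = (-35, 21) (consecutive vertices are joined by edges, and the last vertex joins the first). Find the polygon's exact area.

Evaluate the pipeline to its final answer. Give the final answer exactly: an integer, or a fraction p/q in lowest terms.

Step 1: cross terms: (23*-14 - 22*-16)=30, (22*32 - 15*-14)=914, (15*13 - 8*32)=-61, (8*5 - -22*13)=326, (-22*-16 - 23*5)=237; twice the area = |1446| = 1446; area = 723; answer 723
Step 2: A1 = 723; threaded value p + q = 724; d = 7506; 7506 = 2 * 3^3 * 139; number of divisors = (1+1) * (3+1) * (1+1) = 16; answer 16
Step 3: A2 = 16; m = -13; cross terms: (25*-33 - 29*-31)=74, (29*17 - -13*-33)=64, (-13*21 - -35*17)=322, (-35*-31 - 25*21)=560; twice the area = |1020| = 1020; area = 510; answer 510

510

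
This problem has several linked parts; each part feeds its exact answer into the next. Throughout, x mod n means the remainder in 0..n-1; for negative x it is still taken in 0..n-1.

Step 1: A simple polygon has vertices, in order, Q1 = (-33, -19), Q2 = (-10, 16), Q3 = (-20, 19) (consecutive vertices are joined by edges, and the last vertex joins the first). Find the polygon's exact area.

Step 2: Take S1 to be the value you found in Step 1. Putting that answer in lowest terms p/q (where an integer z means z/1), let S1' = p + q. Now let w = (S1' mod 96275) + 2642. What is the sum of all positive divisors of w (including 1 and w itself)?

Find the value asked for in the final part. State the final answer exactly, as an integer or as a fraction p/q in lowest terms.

Step 1: cross terms: (-33*16 - -10*-19)=-718, (-10*19 - -20*16)=130, (-20*-19 - -33*19)=1007; twice the area = |419| = 419; area = 419/2; answer 419/2
Step 2: S1 = 419/2; threaded value p + q = 421; w = 3063; 3063 = 3 * 1021; sigma = (1 + 3) * (1 + 1021) = 4 * 1022 = 4088; answer 4088

4088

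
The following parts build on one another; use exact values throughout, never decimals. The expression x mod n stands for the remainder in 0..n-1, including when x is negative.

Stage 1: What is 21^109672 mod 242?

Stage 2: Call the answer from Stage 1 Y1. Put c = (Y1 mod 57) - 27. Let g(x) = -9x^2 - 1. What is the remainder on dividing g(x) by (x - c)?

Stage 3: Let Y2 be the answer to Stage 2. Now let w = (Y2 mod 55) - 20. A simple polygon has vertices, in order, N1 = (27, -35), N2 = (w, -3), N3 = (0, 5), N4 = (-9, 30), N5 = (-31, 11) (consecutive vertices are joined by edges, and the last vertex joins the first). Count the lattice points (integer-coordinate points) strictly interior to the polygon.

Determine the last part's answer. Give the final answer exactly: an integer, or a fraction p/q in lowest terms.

Stage 1: squarings mod 242: 21^1=21, 21^2=199, 21^4=155, 21^8=67, 21^16=133, 21^32=23, 21^64=45, 21^128=89, 21^256=177, 21^512=111, 21^1024=221, 21^2048=199, 21^4096=155, 21^8192=67, 21^16384=133, 21^32768=23, 21^65536=45; 21^109672 = 21^8 * 21^32 * 21^64 * 21^1024 * 21^2048 * 21^8192 * 21^32768 * 21^65536 = 199 (mod 242); answer 199
Stage 2: Y1 = 199; c = 1; remainder = value at the root: -9*(1)^2 - 1 = (-9) + (-1) = -10; answer -10
Stage 3: Y2 = -10; w = 25; cross terms: (27*-3 - 25*-35)=794, (25*5 - 0*-3)=125, (0*30 - -9*5)=45, (-9*11 - -31*30)=831, (-31*-35 - 27*11)=788; twice the area = |2583| = 2583; area = 2583/2; boundary points = 2 + 1 + 1 + 1 + 2 = 7; strictly interior points = area - boundary/2 + 1 = 1289; answer 1289

1289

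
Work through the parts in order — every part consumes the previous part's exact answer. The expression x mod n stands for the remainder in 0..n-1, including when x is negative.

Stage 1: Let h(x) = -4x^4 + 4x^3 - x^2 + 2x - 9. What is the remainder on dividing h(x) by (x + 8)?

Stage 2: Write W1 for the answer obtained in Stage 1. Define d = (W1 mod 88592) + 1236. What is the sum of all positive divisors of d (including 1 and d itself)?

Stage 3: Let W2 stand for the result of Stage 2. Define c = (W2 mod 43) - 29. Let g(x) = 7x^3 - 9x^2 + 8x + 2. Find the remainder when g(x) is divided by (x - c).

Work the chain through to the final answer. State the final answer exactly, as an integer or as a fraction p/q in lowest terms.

Stage 1: remainder = value at the root: -4*(-8)^4 + 4*(-8)^3 - 1*(-8)^2 + 2*(-8)^1 - 9 = (-16384) + (-2048) + (-64) + (-16) + (-9) = -18521; answer -18521
Stage 2: W1 = -18521; d = 71307; 71307 = 3^3 * 19 * 139; sigma = (1 + 3 + 9 + 27) * (1 + 19) * (1 + 139) = 40 * 20 * 140 = 112000; answer 112000
Stage 3: W2 = 112000; c = -1; remainder = value at the root: 7*(-1)^3 - 9*(-1)^2 + 8*(-1)^1 + 2 = (-7) + (-9) + (-8) + (2) = -22; answer -22

-22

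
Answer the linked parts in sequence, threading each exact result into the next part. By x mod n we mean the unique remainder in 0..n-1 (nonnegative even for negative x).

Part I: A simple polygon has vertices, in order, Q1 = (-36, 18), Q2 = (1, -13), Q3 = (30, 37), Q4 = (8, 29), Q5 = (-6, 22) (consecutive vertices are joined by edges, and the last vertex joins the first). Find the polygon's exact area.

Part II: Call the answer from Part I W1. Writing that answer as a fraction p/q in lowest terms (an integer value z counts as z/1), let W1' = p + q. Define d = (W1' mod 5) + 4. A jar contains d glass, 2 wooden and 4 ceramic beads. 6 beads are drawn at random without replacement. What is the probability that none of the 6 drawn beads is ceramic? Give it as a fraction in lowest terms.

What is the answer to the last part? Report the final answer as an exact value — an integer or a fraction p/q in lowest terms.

Part I: cross terms: (-36*-13 - 1*18)=450, (1*37 - 30*-13)=427, (30*29 - 8*37)=574, (8*22 - -6*29)=350, (-6*18 - -36*22)=684; twice the area = |2485| = 2485; area = 2485/2; answer 2485/2
Part II: W1 = 2485/2; threaded value p + q = 2487; d = 6; total draws C(12,6) = 924; favorable C(8,6) = 28; P = 1/33; answer 1/33

1/33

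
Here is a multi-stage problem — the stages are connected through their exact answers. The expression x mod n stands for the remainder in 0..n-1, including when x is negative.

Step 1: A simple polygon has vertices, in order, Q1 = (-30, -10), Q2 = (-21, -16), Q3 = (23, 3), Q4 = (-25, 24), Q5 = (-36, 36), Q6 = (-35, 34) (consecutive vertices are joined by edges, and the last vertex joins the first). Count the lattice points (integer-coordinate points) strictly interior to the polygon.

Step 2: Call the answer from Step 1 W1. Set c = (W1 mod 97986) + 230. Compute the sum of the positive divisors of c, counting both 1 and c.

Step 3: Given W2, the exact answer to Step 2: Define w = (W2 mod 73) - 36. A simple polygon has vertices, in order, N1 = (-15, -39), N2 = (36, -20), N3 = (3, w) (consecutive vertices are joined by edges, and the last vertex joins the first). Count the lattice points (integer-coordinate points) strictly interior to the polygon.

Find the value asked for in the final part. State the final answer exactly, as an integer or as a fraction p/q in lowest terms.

1306

Step 1: cross terms: (-30*-16 - -21*-10)=270, (-21*3 - 23*-16)=305, (23*24 - -25*3)=627, (-25*36 - -36*24)=-36, (-36*34 - -35*36)=36, (-35*-10 - -30*34)=1370; twice the area = |2572| = 2572; area = 1286; boundary points = 3 + 1 + 3 + 1 + 1 + 1 = 10; strictly interior points = area - boundary/2 + 1 = 1282; answer 1282
Step 2: W1 = 1282; c = 1512; 1512 = 2^3 * 3^3 * 7; sigma = (1 + 2 + 4 + 8) * (1 + 3 + 9 + 27) * (1 + 7) = 15 * 40 * 8 = 4800; answer 4800
Step 3: W2 = 4800; w = 19; cross terms: (-15*-20 - 36*-39)=1704, (36*19 - 3*-20)=744, (3*-39 - -15*19)=168; twice the area = |2616| = 2616; area = 1308; boundary points = 1 + 3 + 2 = 6; strictly interior points = area - boundary/2 + 1 = 1306; answer 1306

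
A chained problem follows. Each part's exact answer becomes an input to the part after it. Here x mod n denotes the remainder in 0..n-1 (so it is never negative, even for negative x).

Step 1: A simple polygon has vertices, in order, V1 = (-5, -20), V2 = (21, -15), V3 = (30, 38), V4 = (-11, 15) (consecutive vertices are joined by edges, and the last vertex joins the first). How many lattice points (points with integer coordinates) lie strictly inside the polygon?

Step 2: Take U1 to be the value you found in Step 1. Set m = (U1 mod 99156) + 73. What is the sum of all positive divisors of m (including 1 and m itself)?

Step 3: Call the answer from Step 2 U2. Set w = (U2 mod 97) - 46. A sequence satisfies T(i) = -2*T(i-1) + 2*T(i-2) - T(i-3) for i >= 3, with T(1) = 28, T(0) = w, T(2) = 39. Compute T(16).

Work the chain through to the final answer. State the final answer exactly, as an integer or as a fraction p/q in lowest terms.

Step 1: cross terms: (-5*-15 - 21*-20)=495, (21*38 - 30*-15)=1248, (30*15 - -11*38)=868, (-11*-20 - -5*15)=295; twice the area = |2906| = 2906; area = 1453; boundary points = 1 + 1 + 1 + 1 = 4; strictly interior points = area - boundary/2 + 1 = 1452; answer 1452
Step 2: U1 = 1452; m = 1525; 1525 = 5^2 * 61; sigma = (1 + 5 + 25) * (1 + 61) = 31 * 62 = 1922; answer 1922
Step 3: U2 = 1922; w = 33; T(3) = -2*(39) + 2*(28) - 1*(33) = -55; iterating: T(3)=-55, T(4)=160, T(5)=-469, T(6)=1313, T(7)=-3724, T(8)=10543, T(9)=-29847, T(10)=84504, T(11)=-239245, T(12)=677345, T(13)=-1917684, T(14)=5429303, T(15)=-15371319, T(16)=43518928; answer 43518928

43518928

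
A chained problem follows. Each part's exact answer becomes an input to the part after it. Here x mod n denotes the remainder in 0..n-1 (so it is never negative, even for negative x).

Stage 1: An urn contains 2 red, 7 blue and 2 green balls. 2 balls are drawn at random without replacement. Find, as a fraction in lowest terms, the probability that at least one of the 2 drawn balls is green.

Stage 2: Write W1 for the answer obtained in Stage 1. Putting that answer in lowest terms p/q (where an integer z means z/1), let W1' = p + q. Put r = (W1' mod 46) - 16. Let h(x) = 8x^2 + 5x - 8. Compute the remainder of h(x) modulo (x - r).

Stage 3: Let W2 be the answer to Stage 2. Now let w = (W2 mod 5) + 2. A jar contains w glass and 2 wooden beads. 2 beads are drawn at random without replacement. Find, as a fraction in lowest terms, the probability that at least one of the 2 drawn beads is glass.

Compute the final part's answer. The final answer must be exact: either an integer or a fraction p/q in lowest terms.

27/28

Stage 1: total draws C(11,2) = 55; complement C(9,2) = 36; favorable 55 - 36 = 19; P = 19/55; answer 19/55
Stage 2: W1 = 19/55; threaded value p + q = 74; r = 12; remainder = value at the root: 8*(12)^2 + 5*(12)^1 - 8 = (1152) + (60) + (-8) = 1204; answer 1204
Stage 3: W2 = 1204; w = 6; total draws C(8,2) = 28; complement C(2,2) = 1; favorable 28 - 1 = 27; P = 27/28; answer 27/28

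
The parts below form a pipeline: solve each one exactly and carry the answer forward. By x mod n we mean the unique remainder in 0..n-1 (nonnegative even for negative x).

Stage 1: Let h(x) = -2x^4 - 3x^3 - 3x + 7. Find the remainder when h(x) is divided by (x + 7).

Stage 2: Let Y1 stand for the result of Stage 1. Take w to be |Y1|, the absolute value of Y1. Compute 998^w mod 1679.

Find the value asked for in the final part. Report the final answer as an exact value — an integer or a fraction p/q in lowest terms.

Stage 1: remainder = value at the root: -2*(-7)^4 - 3*(-7)^3 - 3*(-7)^1 + 7 = (-4802) + (1029) + (21) + (7) = -3745; answer -3745
Stage 2: Y1 = -3745; w = 3745; squarings mod 1679: 998^1=998, 998^2=357, 998^4=1524, 998^8=519, 998^16=721, 998^32=1030, 998^64=1451, 998^128=1614, 998^256=867, 998^512=1176, 998^1024=1159, 998^2048=81; 998^3745 = 998^1 * 998^32 * 998^128 * 998^512 * 998^1024 * 998^2048 = 560 (mod 1679); answer 560

560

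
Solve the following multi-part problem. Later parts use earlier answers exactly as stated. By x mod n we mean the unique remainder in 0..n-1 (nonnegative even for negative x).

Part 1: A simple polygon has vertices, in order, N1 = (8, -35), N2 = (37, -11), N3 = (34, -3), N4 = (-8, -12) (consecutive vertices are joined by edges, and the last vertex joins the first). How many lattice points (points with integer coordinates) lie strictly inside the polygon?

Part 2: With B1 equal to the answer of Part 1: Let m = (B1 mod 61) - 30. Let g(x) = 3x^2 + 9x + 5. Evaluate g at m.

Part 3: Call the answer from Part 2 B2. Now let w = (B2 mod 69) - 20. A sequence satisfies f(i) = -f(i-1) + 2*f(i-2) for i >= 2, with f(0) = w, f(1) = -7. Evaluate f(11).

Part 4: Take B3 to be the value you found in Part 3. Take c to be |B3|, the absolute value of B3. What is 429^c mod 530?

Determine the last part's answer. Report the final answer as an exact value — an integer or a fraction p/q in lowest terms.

Part 1: cross terms: (8*-11 - 37*-35)=1207, (37*-3 - 34*-11)=263, (34*-12 - -8*-3)=-432, (-8*-35 - 8*-12)=376; twice the area = |1414| = 1414; area = 707; boundary points = 1 + 1 + 3 + 1 = 6; strictly interior points = area - boundary/2 + 1 = 705; answer 705
Part 2: B1 = 705; m = 4; 3*(4)^2 + 9*(4)^1 + 5 = (48) + (36) + (5) = 89; answer 89
Part 3: B2 = 89; w = 0; f(2) = -1*(-7) + 2*(0) = 7; iterating: f(2)=7, f(3)=-21, f(4)=35, f(5)=-77, f(6)=147, f(7)=-301, f(8)=595, f(9)=-1197, f(10)=2387, f(11)=-4781; answer -4781
Part 4: B3 = -4781; c = 4781; squarings mod 530: 429^1=429, 429^2=131, 429^4=201, 429^8=121, 429^16=331, 429^32=381, 429^64=471, 429^128=301, 429^256=501, 429^512=311, 429^1024=261, 429^2048=281, 429^4096=521; 429^4781 = 429^1 * 429^4 * 429^8 * 429^32 * 429^128 * 429^512 * 429^4096 = 279 (mod 530); answer 279

279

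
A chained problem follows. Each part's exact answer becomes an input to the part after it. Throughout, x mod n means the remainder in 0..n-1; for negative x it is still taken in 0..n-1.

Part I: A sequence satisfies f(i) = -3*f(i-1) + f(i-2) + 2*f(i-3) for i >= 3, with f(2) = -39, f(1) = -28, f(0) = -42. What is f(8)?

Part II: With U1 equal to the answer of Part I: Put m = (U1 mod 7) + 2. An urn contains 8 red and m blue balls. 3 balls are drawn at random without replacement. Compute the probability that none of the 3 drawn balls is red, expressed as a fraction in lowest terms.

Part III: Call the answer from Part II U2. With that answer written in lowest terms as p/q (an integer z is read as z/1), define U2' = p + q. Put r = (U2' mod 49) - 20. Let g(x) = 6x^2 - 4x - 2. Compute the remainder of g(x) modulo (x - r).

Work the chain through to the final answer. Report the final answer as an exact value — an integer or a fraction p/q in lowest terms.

Part I: f(3) = -3*(-39) + 1*(-28) + 2*(-42) = 5; iterating: f(3)=5, f(4)=-110, f(5)=257, f(6)=-871, f(7)=2650, f(8)=-8307; answer -8307
Part II: U1 = -8307; m = 4; total draws C(12,3) = 220; favorable C(4,3) = 4; P = 1/55; answer 1/55
Part III: U2 = 1/55; threaded value p + q = 56; r = -13; remainder = value at the root: 6*(-13)^2 - 4*(-13)^1 - 2 = (1014) + (52) + (-2) = 1064; answer 1064

1064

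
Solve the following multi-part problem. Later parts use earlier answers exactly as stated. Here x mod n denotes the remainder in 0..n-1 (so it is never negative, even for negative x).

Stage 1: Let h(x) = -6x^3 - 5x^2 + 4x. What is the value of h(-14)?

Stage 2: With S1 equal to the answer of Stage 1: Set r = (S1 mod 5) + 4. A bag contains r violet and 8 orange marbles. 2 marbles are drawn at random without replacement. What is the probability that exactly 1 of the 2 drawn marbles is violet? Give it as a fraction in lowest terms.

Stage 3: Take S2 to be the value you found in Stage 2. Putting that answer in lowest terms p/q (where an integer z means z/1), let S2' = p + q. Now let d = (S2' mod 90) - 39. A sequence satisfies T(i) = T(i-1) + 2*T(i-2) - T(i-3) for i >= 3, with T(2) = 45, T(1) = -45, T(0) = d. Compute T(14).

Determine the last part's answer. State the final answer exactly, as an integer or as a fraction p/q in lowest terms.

16932

Stage 1: -6*(-14)^3 - 5*(-14)^2 + 4*(-14)^1 = (16464) + (-980) + (-56) = 15428; answer 15428
Stage 2: S1 = 15428; r = 7; total draws C(15,2) = 105; favorable C(7,1)*C(8,1) = 56; P = 8/15; answer 8/15
Stage 3: S2 = 8/15; threaded value p + q = 23; d = -16; T(3) = 1*(45) + 2*(-45) - 1*(-16) = -29; iterating: T(3)=-29, T(4)=106, T(5)=3, T(6)=244, T(7)=144, T(8)=629, T(9)=673, T(10)=1787, T(11)=2504, T(12)=5405, T(13)=8626, T(14)=16932; answer 16932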